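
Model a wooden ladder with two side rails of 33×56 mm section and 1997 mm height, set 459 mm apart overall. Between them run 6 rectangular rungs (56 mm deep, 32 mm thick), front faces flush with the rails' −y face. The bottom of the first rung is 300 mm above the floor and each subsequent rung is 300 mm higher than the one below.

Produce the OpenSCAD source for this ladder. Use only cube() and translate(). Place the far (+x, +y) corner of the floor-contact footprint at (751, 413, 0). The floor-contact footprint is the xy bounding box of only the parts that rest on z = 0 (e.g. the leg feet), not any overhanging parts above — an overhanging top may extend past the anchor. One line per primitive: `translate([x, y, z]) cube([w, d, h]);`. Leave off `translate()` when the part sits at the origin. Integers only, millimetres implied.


translate([292, 357, 0]) cube([33, 56, 1997]);
translate([718, 357, 0]) cube([33, 56, 1997]);
translate([325, 357, 300]) cube([393, 56, 32]);
translate([325, 357, 600]) cube([393, 56, 32]);
translate([325, 357, 900]) cube([393, 56, 32]);
translate([325, 357, 1200]) cube([393, 56, 32]);
translate([325, 357, 1500]) cube([393, 56, 32]);
translate([325, 357, 1800]) cube([393, 56, 32]);


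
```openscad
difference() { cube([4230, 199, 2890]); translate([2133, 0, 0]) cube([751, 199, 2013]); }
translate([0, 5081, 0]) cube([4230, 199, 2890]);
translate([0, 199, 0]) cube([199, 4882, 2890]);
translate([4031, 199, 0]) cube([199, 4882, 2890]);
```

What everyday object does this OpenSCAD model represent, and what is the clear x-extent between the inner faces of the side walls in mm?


A single room. The interior width is 3832 mm.

Four walls enclosing a rectangle with a door in the front wall — a room. Outside width 4230 minus two 199 mm walls gives 3832 mm.


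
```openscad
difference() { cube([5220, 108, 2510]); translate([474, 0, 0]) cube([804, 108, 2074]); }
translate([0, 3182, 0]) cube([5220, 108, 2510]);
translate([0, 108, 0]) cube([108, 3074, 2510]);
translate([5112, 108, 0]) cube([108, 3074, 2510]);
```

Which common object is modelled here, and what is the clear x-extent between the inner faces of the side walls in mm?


A single room. The interior width is 5004 mm.

Four walls enclosing a rectangle with a door in the front wall — a room. Outside width 5220 minus two 108 mm walls gives 5004 mm.


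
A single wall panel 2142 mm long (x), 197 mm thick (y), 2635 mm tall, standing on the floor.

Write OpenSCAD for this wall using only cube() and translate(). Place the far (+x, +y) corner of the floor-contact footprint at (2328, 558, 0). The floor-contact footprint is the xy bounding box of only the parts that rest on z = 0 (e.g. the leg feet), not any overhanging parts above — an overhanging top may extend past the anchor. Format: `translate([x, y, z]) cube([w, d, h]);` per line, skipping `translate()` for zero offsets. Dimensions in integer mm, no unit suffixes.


translate([186, 361, 0]) cube([2142, 197, 2635]);


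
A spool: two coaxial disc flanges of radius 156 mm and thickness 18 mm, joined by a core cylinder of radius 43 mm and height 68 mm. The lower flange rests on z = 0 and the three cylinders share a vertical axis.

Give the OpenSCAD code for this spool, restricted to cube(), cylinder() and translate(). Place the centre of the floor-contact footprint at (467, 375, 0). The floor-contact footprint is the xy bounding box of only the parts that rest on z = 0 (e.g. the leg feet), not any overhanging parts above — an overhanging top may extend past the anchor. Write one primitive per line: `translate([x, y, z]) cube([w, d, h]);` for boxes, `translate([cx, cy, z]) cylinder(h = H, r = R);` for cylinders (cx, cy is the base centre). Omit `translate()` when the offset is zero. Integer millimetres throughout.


translate([467, 375, 0]) cylinder(h = 18, r = 156);
translate([467, 375, 18]) cylinder(h = 68, r = 43);
translate([467, 375, 86]) cylinder(h = 18, r = 156);


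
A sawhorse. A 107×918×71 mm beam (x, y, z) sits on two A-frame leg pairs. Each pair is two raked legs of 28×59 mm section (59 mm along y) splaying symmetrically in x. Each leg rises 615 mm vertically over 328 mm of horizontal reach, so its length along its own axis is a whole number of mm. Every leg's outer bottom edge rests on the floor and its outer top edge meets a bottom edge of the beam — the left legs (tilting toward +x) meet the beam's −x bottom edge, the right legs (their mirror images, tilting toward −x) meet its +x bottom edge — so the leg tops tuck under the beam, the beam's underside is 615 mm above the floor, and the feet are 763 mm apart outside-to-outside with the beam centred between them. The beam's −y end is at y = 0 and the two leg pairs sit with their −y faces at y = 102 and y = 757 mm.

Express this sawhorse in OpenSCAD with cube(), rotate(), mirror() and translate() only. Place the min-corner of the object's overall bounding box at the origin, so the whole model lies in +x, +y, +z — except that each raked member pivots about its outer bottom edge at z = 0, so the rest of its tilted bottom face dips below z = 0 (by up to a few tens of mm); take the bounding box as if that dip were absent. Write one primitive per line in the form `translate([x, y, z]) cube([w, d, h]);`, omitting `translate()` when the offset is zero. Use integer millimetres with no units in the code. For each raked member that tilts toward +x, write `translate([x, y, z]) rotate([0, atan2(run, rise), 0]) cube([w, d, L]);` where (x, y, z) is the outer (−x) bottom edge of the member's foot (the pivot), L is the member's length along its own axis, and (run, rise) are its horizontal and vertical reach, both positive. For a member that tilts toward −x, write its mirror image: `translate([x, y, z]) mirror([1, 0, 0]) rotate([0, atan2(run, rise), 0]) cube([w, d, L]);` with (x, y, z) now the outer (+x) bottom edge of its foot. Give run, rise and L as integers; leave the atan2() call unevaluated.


translate([328, 0, 615]) cube([107, 918, 71]);
translate([0, 102, 0]) rotate([0, atan2(328, 615), 0]) cube([28, 59, 697]);
translate([763, 102, 0]) mirror([1, 0, 0]) rotate([0, atan2(328, 615), 0]) cube([28, 59, 697]);
translate([0, 757, 0]) rotate([0, atan2(328, 615), 0]) cube([28, 59, 697]);
translate([763, 757, 0]) mirror([1, 0, 0]) rotate([0, atan2(328, 615), 0]) cube([28, 59, 697]);


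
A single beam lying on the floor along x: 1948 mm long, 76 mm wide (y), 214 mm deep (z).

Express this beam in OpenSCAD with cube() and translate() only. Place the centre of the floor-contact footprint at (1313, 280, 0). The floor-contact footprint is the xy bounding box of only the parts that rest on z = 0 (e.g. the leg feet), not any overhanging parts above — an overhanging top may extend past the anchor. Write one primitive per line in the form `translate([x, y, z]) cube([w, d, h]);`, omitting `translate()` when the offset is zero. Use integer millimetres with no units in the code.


translate([339, 242, 0]) cube([1948, 76, 214]);


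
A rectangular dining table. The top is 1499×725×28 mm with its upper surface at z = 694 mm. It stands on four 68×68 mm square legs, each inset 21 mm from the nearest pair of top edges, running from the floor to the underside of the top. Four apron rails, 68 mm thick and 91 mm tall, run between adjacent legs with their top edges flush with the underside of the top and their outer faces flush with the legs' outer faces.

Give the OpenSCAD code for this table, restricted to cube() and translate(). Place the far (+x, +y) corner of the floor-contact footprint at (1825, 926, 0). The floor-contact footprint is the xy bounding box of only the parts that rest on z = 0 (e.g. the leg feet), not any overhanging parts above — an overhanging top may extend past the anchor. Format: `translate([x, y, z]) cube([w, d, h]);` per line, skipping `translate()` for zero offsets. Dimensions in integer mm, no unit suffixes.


translate([347, 222, 666]) cube([1499, 725, 28]);
translate([368, 243, 0]) cube([68, 68, 666]);
translate([1757, 243, 0]) cube([68, 68, 666]);
translate([368, 858, 0]) cube([68, 68, 666]);
translate([1757, 858, 0]) cube([68, 68, 666]);
translate([436, 243, 575]) cube([1321, 68, 91]);
translate([436, 858, 575]) cube([1321, 68, 91]);
translate([368, 311, 575]) cube([68, 547, 91]);
translate([1757, 311, 575]) cube([68, 547, 91]);


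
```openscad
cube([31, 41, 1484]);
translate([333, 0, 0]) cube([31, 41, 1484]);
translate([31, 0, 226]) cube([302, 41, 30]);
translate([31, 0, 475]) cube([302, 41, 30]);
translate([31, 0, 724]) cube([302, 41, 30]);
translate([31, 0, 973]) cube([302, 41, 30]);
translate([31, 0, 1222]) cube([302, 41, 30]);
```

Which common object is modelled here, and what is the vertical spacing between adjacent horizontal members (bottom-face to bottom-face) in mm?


A ladder. The rung spacing is 249 mm.

Two tall 31×41 posts with 5 short bars between them — a ladder. Adjacent rungs sit at z = 226 and z = 475, so the spacing is 475 − 226 = 249 mm.


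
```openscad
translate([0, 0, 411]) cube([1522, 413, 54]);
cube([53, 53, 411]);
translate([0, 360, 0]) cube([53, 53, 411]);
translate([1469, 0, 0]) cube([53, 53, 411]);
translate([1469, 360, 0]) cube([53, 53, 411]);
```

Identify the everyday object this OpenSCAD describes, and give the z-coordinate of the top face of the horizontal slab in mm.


A bench. The seat-top height is 465 mm.

A long slab on four corner posts — a bench. The slab sits at z = 411 with thickness 54, so the top is 411 + 54 = 465 mm.


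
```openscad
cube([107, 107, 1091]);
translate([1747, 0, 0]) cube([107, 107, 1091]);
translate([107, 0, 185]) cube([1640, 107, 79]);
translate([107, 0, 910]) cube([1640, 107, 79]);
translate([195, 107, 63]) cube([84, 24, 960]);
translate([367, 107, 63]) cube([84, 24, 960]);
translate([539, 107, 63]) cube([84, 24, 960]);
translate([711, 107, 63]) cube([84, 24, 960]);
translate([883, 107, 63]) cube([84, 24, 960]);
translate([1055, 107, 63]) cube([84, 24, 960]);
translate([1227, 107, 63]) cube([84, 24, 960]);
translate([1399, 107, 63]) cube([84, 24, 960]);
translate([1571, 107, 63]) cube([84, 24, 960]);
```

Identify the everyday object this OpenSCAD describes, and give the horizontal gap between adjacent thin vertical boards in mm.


A fence section. The picket gap is 88 mm.

Two posts, two rails, 9 pickets — a fence section. Span 1640 mm holds 9 pickets of 84 mm with 10 equal gaps: ⌊(1640 − 9·84) / 10⌋ = 88 mm.


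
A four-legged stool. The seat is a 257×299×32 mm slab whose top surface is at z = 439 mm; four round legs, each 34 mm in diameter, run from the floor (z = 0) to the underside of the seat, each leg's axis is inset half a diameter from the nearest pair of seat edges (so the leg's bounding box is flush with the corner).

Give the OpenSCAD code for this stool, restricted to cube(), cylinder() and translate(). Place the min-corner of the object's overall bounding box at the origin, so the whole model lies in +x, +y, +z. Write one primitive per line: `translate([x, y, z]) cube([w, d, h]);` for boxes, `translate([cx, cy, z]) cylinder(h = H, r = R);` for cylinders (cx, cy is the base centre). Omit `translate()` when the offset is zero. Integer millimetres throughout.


// leg_h = 439 - 32 = 407
translate([0, 0, 407]) cube([257, 299, 32]);
translate([17, 17, 0]) cylinder(h = 407, r = 17);
translate([240, 17, 0]) cylinder(h = 407, r = 17);
translate([17, 282, 0]) cylinder(h = 407, r = 17);
translate([240, 282, 0]) cylinder(h = 407, r = 17);


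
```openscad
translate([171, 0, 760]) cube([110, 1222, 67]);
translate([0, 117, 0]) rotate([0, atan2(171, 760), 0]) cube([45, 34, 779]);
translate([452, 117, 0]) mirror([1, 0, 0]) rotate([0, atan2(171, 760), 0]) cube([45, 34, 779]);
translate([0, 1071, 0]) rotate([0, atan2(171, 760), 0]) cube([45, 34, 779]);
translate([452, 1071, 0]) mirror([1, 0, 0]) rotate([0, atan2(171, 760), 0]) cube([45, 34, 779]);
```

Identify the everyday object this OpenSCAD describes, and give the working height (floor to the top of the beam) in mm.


A sawhorse. The overall height is 827 mm.

A beam across two mirrored pairs of raked legs — a sawhorse. The beam's underside is at z = 760 (matching the legs' vertical rise in atan2(171, 760)) and the beam is 67 mm tall, so its top is at 760 + 67 = 827 mm. The raked legs top out at the beam's underside, so that is the highest point.


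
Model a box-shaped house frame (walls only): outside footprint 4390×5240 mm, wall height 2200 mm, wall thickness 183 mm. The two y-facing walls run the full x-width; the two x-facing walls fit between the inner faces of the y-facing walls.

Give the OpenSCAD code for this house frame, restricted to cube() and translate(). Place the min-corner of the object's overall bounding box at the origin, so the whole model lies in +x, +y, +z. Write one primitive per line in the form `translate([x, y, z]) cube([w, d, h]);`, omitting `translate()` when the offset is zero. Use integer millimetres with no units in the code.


cube([4390, 183, 2200]);
translate([0, 5057, 0]) cube([4390, 183, 2200]);
translate([0, 183, 0]) cube([183, 4874, 2200]);
translate([4207, 183, 0]) cube([183, 4874, 2200]);


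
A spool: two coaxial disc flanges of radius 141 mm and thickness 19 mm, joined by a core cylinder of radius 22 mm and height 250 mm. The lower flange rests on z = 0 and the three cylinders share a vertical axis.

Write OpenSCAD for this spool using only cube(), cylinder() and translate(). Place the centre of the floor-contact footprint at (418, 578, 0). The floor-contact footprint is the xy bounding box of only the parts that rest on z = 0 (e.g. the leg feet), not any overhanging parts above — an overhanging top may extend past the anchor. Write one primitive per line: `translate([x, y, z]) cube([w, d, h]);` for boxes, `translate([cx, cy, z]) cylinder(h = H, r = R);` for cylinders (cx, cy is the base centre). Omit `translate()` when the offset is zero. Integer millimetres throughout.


translate([418, 578, 0]) cylinder(h = 19, r = 141);
translate([418, 578, 19]) cylinder(h = 250, r = 22);
translate([418, 578, 269]) cylinder(h = 19, r = 141);


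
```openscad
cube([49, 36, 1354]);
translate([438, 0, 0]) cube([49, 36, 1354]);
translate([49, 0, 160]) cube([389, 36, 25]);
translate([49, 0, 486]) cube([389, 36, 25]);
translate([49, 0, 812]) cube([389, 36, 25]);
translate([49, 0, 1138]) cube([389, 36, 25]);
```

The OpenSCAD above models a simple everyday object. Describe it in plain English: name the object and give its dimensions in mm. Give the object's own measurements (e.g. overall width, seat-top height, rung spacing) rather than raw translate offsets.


A straight ladder. Two 49×36 mm vertical rails, 1354 mm tall, stand 487 mm apart (outside-to-outside) with their front faces coplanar on the −y side. 4 rungs, each 36 mm deep and 25 mm tall, span between the inner faces of the rails, front faces flush with the rails. The lowest rung's underside is at z = 160 mm and rungs are spaced 326 mm apart (underside to underside).


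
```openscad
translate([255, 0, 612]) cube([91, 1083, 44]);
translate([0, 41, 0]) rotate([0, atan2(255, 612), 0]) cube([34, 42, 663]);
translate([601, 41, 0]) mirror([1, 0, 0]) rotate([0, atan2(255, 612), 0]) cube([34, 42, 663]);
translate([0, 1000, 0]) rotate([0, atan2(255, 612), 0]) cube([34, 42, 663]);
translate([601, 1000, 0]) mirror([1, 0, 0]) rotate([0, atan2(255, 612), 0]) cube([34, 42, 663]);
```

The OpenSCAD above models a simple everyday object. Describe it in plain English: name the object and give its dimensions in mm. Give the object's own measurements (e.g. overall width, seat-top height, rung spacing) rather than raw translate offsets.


A sawhorse. A 91×1083×44 mm beam (x, y, z) sits on two A-frame leg pairs. Each pair is two raked legs of 34×42 mm section (42 mm along y) splaying symmetrically in x. Each leg rises 612 mm vertically over 255 mm of horizontal reach and is 663 mm long along its own axis. Every leg's outer bottom edge rests on the floor and its outer top edge meets a bottom edge of the beam — the left legs (tilting toward +x) meet the beam's −x bottom edge, the right legs (their mirror images, tilting toward −x) meet its +x bottom edge — so the leg tops tuck under the beam, the beam's underside is 612 mm above the floor, and the feet are 601 mm apart outside-to-outside with the beam centred between them. The two leg pairs are set in 41 mm from either end of the beam.


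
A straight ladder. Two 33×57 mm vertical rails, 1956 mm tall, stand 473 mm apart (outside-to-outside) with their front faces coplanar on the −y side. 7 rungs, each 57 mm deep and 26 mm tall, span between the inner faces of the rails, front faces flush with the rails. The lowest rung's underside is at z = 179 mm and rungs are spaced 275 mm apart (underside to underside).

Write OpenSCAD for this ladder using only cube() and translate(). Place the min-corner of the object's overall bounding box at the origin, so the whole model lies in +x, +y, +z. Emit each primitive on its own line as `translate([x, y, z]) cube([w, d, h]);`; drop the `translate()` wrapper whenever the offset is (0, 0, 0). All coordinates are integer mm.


cube([33, 57, 1956]);
translate([440, 0, 0]) cube([33, 57, 1956]);
translate([33, 0, 179]) cube([407, 57, 26]);
translate([33, 0, 454]) cube([407, 57, 26]);
translate([33, 0, 729]) cube([407, 57, 26]);
translate([33, 0, 1004]) cube([407, 57, 26]);
translate([33, 0, 1279]) cube([407, 57, 26]);
translate([33, 0, 1554]) cube([407, 57, 26]);
translate([33, 0, 1829]) cube([407, 57, 26]);


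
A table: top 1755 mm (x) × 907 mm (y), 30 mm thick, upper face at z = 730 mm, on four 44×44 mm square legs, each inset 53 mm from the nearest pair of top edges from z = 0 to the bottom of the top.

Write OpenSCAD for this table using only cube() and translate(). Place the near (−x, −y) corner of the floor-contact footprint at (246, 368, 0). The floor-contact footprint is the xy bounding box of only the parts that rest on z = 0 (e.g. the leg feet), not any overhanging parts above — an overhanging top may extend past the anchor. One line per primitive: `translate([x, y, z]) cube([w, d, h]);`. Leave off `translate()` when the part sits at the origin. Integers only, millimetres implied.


// leg_h = 730 - 30 = 700
translate([193, 315, 700]) cube([1755, 907, 30]);
translate([246, 368, 0]) cube([44, 44, 700]);
translate([1851, 368, 0]) cube([44, 44, 700]);
translate([246, 1125, 0]) cube([44, 44, 700]);
translate([1851, 1125, 0]) cube([44, 44, 700]);


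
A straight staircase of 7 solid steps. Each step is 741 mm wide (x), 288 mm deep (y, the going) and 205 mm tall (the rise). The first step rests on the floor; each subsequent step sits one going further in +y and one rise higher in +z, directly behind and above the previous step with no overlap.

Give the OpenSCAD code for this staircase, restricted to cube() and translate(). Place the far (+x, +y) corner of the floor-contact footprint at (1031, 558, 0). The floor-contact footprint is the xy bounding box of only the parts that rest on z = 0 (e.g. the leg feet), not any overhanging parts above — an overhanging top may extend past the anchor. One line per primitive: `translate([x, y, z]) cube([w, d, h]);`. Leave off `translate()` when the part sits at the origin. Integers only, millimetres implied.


translate([290, 270, 0]) cube([741, 288, 205]);
translate([290, 558, 205]) cube([741, 288, 205]);
translate([290, 846, 410]) cube([741, 288, 205]);
translate([290, 1134, 615]) cube([741, 288, 205]);
translate([290, 1422, 820]) cube([741, 288, 205]);
translate([290, 1710, 1025]) cube([741, 288, 205]);
translate([290, 1998, 1230]) cube([741, 288, 205]);


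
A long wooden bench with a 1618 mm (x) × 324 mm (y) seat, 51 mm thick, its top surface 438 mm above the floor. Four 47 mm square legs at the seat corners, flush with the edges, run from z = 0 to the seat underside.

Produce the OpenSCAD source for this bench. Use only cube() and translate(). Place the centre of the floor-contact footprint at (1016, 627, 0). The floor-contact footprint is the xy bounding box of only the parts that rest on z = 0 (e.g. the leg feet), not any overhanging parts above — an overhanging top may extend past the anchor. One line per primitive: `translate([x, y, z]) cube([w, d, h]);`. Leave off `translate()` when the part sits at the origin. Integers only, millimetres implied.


translate([207, 465, 387]) cube([1618, 324, 51]);
translate([207, 465, 0]) cube([47, 47, 387]);
translate([207, 742, 0]) cube([47, 47, 387]);
translate([1778, 465, 0]) cube([47, 47, 387]);
translate([1778, 742, 0]) cube([47, 47, 387]);


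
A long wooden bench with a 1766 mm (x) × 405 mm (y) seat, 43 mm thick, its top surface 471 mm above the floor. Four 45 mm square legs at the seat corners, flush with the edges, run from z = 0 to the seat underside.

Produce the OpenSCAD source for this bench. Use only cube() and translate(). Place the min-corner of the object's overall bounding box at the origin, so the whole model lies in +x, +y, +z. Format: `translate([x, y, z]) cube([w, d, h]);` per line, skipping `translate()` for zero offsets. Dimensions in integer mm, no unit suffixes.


translate([0, 0, 428]) cube([1766, 405, 43]);
cube([45, 45, 428]);
translate([0, 360, 0]) cube([45, 45, 428]);
translate([1721, 0, 0]) cube([45, 45, 428]);
translate([1721, 360, 0]) cube([45, 45, 428]);


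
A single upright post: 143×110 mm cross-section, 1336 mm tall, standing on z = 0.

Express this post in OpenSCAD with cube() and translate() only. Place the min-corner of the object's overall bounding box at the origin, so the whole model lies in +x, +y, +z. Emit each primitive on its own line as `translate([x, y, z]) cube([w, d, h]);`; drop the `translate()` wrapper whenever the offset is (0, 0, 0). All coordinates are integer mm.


cube([143, 110, 1336]);


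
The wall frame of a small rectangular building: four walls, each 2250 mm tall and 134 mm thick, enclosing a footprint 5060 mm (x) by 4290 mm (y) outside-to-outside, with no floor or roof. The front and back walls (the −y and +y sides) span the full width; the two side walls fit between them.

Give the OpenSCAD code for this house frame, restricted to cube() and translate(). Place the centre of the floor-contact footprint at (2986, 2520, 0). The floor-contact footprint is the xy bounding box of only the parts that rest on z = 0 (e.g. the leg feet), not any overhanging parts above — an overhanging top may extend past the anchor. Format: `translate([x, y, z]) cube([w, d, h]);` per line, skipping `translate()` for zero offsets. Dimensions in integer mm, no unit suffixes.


translate([456, 375, 0]) cube([5060, 134, 2250]);
translate([456, 4531, 0]) cube([5060, 134, 2250]);
translate([456, 509, 0]) cube([134, 4022, 2250]);
translate([5382, 509, 0]) cube([134, 4022, 2250]);


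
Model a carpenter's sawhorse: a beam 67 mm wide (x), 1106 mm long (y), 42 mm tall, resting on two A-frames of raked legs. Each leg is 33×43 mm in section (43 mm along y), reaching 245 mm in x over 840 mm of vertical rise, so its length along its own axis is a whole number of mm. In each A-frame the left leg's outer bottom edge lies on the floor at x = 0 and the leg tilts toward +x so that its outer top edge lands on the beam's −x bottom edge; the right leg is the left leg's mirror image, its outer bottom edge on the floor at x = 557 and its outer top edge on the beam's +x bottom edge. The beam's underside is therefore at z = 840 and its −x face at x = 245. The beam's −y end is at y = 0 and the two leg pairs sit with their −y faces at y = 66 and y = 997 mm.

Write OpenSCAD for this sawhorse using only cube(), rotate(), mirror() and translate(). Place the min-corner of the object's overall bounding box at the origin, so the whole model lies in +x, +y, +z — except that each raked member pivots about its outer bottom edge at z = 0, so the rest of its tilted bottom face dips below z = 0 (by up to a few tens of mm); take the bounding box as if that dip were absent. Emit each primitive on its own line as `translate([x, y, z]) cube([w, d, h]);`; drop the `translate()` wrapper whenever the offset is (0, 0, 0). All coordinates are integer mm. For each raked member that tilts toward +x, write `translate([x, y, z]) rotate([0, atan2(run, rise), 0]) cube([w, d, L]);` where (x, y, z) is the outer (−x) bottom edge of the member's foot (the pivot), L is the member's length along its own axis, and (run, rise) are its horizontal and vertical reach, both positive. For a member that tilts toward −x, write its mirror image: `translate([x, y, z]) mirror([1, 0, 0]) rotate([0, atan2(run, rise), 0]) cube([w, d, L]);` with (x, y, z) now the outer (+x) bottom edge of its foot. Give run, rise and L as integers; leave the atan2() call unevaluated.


// leg length = √(245² + 840²) = 875
// right-leg outer foot x = 2·245 + 67 = 557
// beam min-corner = (245, 0, 840)
translate([245, 0, 840]) cube([67, 1106, 42]);
translate([0, 66, 0]) rotate([0, atan2(245, 840), 0]) cube([33, 43, 875]);
translate([557, 66, 0]) mirror([1, 0, 0]) rotate([0, atan2(245, 840), 0]) cube([33, 43, 875]);
translate([0, 997, 0]) rotate([0, atan2(245, 840), 0]) cube([33, 43, 875]);
translate([557, 997, 0]) mirror([1, 0, 0]) rotate([0, atan2(245, 840), 0]) cube([33, 43, 875]);


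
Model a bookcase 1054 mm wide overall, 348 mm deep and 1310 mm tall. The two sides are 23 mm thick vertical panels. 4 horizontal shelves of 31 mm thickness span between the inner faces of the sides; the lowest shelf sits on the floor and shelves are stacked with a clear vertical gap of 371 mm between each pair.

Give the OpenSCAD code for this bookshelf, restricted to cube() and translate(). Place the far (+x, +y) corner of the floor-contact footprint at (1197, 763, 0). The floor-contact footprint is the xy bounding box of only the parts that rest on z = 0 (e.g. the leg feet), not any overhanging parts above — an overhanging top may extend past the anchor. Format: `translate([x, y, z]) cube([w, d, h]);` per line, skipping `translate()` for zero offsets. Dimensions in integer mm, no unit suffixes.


translate([143, 415, 0]) cube([23, 348, 1310]);
translate([1174, 415, 0]) cube([23, 348, 1310]);
translate([166, 415, 0]) cube([1008, 348, 31]);
translate([166, 415, 402]) cube([1008, 348, 31]);
translate([166, 415, 804]) cube([1008, 348, 31]);
translate([166, 415, 1206]) cube([1008, 348, 31]);


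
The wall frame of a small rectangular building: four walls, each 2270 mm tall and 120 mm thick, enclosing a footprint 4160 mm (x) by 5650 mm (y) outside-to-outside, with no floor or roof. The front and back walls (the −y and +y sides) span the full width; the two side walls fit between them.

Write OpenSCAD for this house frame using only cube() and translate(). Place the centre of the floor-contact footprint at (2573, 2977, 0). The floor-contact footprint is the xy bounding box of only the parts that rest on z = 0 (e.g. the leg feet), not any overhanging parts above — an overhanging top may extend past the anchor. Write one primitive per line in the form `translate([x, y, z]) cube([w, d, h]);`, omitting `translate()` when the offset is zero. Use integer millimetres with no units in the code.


translate([493, 152, 0]) cube([4160, 120, 2270]);
translate([493, 5682, 0]) cube([4160, 120, 2270]);
translate([493, 272, 0]) cube([120, 5410, 2270]);
translate([4533, 272, 0]) cube([120, 5410, 2270]);


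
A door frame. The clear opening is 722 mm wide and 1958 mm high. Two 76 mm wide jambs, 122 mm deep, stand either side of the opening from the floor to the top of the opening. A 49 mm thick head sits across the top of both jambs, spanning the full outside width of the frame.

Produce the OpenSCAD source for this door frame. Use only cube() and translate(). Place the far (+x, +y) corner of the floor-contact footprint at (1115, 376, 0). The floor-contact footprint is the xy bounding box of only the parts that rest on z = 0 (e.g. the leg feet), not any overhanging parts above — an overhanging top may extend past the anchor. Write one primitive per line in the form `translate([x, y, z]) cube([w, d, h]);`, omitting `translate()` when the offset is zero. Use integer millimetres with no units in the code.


translate([241, 254, 0]) cube([76, 122, 1958]);
translate([1039, 254, 0]) cube([76, 122, 1958]);
translate([241, 254, 1958]) cube([874, 122, 49]);


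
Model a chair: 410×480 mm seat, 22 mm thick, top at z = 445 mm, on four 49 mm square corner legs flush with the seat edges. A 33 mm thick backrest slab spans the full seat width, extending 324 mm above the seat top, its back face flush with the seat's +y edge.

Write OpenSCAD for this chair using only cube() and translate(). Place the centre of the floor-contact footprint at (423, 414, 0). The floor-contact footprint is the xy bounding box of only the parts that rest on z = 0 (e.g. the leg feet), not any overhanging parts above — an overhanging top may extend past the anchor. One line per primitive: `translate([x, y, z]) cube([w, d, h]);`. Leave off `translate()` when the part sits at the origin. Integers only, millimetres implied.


translate([218, 174, 423]) cube([410, 480, 22]);
translate([218, 174, 0]) cube([49, 49, 423]);
translate([579, 174, 0]) cube([49, 49, 423]);
translate([218, 605, 0]) cube([49, 49, 423]);
translate([579, 605, 0]) cube([49, 49, 423]);
translate([218, 621, 445]) cube([410, 33, 324]);


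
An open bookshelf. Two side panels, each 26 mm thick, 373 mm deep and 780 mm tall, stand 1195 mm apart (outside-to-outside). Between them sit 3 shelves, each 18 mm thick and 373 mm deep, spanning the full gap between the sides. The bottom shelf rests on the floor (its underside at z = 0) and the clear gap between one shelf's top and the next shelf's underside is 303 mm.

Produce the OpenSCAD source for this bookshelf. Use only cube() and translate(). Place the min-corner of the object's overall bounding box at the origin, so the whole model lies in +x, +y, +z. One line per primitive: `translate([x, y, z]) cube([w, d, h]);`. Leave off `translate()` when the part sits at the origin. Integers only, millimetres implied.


cube([26, 373, 780]);
translate([1169, 0, 0]) cube([26, 373, 780]);
translate([26, 0, 0]) cube([1143, 373, 18]);
translate([26, 0, 321]) cube([1143, 373, 18]);
translate([26, 0, 642]) cube([1143, 373, 18]);


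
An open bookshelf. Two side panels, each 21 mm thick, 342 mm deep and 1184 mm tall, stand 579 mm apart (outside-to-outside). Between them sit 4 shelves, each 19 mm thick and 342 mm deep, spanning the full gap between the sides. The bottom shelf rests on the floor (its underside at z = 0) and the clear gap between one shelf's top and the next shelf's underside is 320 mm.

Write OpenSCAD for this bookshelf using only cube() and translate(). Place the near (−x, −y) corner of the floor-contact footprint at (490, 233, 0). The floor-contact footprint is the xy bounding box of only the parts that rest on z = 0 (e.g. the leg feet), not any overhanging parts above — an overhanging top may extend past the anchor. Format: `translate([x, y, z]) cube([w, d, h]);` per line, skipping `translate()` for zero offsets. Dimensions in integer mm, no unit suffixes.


translate([490, 233, 0]) cube([21, 342, 1184]);
translate([1048, 233, 0]) cube([21, 342, 1184]);
translate([511, 233, 0]) cube([537, 342, 19]);
translate([511, 233, 339]) cube([537, 342, 19]);
translate([511, 233, 678]) cube([537, 342, 19]);
translate([511, 233, 1017]) cube([537, 342, 19]);


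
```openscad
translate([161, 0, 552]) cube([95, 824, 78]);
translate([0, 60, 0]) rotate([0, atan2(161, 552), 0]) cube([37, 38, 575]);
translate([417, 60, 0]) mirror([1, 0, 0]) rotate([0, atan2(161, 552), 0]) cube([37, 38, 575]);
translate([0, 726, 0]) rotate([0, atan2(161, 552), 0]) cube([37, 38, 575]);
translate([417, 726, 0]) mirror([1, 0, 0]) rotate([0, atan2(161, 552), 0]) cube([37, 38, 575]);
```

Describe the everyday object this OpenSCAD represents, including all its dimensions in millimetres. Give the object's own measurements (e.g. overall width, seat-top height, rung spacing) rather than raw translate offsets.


A sawhorse. A 95×824×78 mm beam (x, y, z) sits on two A-frame leg pairs. Each pair is two raked legs of 37×38 mm section (38 mm along y) splaying symmetrically in x. Each leg rises 552 mm vertically over 161 mm of horizontal reach and is 575 mm long along its own axis. Every leg's outer bottom edge rests on the floor and its outer top edge meets a bottom edge of the beam — the left legs (tilting toward +x) meet the beam's −x bottom edge, the right legs (their mirror images, tilting toward −x) meet its +x bottom edge — so the leg tops tuck under the beam, the beam's underside is 552 mm above the floor, and the feet are 417 mm apart outside-to-outside with the beam centred between them. The two leg pairs are set in 60 mm from either end of the beam.


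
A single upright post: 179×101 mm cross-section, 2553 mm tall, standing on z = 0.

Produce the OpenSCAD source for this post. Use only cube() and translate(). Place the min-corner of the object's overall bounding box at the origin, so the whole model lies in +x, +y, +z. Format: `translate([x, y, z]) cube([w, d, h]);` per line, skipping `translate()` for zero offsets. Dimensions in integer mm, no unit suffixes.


cube([179, 101, 2553]);


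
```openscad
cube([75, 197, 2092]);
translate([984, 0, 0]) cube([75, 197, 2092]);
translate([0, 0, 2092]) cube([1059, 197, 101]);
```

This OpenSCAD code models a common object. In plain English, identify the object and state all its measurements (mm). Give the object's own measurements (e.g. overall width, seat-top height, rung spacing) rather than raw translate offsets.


A door frame. The clear opening is 909 mm wide and 2092 mm high. Two 75 mm wide jambs, 197 mm deep, stand either side of the opening from the floor to the top of the opening. A 101 mm thick head sits across the top of both jambs, spanning the full outside width of the frame.


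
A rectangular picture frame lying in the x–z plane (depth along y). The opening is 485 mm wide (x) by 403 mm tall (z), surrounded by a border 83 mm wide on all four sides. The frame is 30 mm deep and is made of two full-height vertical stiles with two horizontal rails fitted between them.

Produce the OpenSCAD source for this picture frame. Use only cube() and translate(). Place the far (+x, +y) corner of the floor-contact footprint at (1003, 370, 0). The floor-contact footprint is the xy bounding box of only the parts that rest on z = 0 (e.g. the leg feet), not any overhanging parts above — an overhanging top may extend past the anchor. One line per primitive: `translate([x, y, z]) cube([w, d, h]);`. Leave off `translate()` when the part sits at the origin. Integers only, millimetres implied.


translate([352, 340, 0]) cube([83, 30, 569]);
translate([920, 340, 0]) cube([83, 30, 569]);
translate([435, 340, 0]) cube([485, 30, 83]);
translate([435, 340, 486]) cube([485, 30, 83]);


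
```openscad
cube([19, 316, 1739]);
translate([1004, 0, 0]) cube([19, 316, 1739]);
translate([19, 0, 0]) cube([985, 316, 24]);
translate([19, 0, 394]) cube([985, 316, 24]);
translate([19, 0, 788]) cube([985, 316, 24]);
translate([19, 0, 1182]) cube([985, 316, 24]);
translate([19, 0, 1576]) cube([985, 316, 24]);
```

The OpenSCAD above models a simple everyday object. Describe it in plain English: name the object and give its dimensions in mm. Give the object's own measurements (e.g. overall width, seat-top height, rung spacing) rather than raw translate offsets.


An open bookshelf. Two side panels, each 19 mm thick, 316 mm deep and 1739 mm tall, stand 1023 mm apart (outside-to-outside). Between them sit 5 shelves, each 24 mm thick and 316 mm deep, spanning the full gap between the sides. The bottom shelf rests on the floor (its underside at z = 0) and the clear gap between one shelf's top and the next shelf's underside is 370 mm.


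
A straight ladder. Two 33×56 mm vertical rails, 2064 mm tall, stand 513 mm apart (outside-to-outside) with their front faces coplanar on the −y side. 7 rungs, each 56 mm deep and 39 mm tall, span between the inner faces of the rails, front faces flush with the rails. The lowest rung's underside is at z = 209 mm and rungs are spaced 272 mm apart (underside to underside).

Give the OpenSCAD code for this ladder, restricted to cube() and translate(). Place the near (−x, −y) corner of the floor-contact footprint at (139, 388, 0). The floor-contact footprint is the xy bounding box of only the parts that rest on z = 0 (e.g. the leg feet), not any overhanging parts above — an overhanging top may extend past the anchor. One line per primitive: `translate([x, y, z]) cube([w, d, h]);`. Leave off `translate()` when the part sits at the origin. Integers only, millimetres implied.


translate([139, 388, 0]) cube([33, 56, 2064]);
translate([619, 388, 0]) cube([33, 56, 2064]);
translate([172, 388, 209]) cube([447, 56, 39]);
translate([172, 388, 481]) cube([447, 56, 39]);
translate([172, 388, 753]) cube([447, 56, 39]);
translate([172, 388, 1025]) cube([447, 56, 39]);
translate([172, 388, 1297]) cube([447, 56, 39]);
translate([172, 388, 1569]) cube([447, 56, 39]);
translate([172, 388, 1841]) cube([447, 56, 39]);


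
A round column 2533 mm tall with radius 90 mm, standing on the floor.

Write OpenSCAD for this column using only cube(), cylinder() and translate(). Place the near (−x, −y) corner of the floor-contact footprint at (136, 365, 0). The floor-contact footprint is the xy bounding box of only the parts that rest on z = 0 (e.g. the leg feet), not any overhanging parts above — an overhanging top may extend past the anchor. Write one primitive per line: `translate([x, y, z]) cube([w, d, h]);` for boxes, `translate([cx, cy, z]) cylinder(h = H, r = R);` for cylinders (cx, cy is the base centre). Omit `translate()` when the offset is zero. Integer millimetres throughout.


translate([226, 455, 0]) cylinder(h = 2533, r = 90);


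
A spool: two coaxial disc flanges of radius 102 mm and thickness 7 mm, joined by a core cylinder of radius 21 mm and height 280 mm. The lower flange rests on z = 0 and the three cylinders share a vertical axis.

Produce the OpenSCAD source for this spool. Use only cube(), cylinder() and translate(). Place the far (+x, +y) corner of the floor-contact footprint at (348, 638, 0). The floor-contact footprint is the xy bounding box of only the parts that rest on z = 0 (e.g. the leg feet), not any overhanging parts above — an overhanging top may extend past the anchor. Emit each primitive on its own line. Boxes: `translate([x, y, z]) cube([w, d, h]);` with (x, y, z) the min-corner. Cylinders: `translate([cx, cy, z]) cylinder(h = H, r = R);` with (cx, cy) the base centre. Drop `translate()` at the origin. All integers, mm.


translate([246, 536, 0]) cylinder(h = 7, r = 102);
translate([246, 536, 7]) cylinder(h = 280, r = 21);
translate([246, 536, 287]) cylinder(h = 7, r = 102);


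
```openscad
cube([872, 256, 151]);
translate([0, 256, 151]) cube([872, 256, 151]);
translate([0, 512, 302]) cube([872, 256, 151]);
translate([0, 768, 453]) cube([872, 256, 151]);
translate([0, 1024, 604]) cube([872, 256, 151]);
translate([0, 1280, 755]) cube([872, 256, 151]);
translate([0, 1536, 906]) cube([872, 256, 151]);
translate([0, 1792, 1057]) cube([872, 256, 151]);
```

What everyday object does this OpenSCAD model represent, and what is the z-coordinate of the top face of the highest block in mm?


A staircase. The total rise is 1208 mm.

8 identical blocks, each offset up and back from the previous — a staircase. Each step is 151 mm tall and there are 8 of them, so the total rise is 8 × 151 = 1208 mm.


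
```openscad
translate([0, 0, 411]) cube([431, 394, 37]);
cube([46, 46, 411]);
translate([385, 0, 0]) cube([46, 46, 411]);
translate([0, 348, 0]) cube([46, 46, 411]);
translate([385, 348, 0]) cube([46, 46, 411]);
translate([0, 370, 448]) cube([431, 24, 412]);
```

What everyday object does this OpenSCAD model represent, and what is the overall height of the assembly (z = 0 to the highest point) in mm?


A chair. The overall height is 860 mm.

A slab on four corner posts with a tall panel at the back — a chair. The seat slab sits at z = 411 with thickness 37, and the 412 mm backrest starts at the seat top, so the overall height is 411 + 37 + 412 = 860 mm.
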